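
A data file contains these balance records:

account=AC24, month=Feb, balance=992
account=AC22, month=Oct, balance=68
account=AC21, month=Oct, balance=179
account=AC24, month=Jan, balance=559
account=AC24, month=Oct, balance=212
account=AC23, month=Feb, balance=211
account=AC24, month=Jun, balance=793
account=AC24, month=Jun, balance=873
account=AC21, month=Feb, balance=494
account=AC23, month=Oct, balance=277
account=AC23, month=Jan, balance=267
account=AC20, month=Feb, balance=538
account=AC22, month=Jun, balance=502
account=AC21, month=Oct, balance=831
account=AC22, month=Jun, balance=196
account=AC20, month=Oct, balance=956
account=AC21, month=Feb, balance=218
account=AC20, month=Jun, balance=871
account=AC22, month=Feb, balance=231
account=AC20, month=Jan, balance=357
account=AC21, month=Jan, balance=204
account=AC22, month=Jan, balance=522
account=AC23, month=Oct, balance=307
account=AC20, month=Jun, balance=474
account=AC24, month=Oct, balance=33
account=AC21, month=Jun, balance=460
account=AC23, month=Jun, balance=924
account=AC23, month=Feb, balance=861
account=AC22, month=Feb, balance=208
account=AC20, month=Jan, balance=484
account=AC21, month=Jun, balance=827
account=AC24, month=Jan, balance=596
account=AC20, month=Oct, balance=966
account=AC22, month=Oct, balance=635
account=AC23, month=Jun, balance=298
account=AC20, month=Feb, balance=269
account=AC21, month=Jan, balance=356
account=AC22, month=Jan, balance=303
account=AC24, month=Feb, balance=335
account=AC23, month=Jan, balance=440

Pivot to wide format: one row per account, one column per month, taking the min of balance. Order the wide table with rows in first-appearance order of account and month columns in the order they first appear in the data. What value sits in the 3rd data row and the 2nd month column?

179

With rows in first-appearance order of account, row 3 is account=AC21. month columns in first-appearance order: Feb, Oct, Jan, Jun; column 2 is Oct.
Long rows with account=AC21, month=Oct: min(179, 831) = 179.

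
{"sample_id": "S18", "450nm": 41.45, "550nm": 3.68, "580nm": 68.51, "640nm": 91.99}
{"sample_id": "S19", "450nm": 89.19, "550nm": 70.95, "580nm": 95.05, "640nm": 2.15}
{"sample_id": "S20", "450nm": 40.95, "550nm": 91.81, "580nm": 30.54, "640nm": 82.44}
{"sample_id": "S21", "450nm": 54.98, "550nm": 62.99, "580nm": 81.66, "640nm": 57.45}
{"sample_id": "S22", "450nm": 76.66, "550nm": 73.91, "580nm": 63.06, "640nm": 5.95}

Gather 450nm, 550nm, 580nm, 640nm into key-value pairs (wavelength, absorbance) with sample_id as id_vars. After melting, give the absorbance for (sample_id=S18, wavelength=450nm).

41.45

Unpivoting turns each (sample_id, wide-column) pair into one long row.
The wide cell at row S18, column 450nm holds 41.45, so the long row (S18, 450nm) has absorbance=41.45.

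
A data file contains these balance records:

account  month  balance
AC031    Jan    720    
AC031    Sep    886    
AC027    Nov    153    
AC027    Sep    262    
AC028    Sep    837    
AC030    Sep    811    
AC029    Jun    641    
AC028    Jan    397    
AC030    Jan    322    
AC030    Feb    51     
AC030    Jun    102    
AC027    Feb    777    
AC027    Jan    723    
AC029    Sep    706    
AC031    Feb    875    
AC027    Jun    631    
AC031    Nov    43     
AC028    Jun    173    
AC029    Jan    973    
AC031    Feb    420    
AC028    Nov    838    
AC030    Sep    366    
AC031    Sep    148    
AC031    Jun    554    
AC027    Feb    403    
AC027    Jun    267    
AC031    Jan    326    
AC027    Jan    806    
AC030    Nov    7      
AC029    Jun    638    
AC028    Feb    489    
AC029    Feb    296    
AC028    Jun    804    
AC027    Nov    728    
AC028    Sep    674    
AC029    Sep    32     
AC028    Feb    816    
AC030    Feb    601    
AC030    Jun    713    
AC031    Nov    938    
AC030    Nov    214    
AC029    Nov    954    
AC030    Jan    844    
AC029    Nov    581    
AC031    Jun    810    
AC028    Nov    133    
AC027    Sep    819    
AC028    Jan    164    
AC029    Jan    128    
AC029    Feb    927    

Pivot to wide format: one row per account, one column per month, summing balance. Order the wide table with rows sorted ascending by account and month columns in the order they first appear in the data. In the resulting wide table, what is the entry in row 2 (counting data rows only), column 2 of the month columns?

With rows sorted ascending by account, row 2 is account=AC028. month columns in first-appearance order: Jan, Sep, Nov, Jun, Feb; column 2 is Sep.
Long rows with account=AC028, month=Sep: 837 + 674 = 1511.

1511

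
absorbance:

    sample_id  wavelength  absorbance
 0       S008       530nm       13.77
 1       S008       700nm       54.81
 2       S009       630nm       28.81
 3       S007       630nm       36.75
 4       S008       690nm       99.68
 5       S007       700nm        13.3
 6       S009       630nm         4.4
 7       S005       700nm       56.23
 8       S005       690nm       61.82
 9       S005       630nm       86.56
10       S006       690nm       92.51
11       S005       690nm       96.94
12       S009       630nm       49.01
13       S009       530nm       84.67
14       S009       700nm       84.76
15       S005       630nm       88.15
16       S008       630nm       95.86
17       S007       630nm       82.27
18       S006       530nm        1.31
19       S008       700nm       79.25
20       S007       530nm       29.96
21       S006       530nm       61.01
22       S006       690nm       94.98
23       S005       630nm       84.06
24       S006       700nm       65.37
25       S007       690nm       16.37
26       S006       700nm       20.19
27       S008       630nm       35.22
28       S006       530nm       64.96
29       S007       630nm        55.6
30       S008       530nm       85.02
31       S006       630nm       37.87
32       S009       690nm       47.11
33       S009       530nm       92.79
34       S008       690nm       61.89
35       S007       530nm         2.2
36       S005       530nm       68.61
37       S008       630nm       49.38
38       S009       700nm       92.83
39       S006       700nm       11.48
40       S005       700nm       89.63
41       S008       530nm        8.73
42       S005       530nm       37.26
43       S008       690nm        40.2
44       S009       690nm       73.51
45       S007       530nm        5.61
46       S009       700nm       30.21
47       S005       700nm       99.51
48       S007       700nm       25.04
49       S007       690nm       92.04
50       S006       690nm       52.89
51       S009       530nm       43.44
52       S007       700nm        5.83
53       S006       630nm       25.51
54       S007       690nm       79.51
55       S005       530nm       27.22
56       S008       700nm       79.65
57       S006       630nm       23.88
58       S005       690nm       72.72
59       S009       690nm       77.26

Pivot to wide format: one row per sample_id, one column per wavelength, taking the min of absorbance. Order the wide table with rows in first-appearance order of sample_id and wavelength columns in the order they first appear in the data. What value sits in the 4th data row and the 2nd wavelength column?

With rows in first-appearance order of sample_id, row 4 is sample_id=S005. wavelength columns in first-appearance order: 530nm, 700nm, 630nm, 690nm; column 2 is 700nm.
Long rows with sample_id=S005, wavelength=700nm: min(56.23, 89.63, 99.51) = 56.23.

56.23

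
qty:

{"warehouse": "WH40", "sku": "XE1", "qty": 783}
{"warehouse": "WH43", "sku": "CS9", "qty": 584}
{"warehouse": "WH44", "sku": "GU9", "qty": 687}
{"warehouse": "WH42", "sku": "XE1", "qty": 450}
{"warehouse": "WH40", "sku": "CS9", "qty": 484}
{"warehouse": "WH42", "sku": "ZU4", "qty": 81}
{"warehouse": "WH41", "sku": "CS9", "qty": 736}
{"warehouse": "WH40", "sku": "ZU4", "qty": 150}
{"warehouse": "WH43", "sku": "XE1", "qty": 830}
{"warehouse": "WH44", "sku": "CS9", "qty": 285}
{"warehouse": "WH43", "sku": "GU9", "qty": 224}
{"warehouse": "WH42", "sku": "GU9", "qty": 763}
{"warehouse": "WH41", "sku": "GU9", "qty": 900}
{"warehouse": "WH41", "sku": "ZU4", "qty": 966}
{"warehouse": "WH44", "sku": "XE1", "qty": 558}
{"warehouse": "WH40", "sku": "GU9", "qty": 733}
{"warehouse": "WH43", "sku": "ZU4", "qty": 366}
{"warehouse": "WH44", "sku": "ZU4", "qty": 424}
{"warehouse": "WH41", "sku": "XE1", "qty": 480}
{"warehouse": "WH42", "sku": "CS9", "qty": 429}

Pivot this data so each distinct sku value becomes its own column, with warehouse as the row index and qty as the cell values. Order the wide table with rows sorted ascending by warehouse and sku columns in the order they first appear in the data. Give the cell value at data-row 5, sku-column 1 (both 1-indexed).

558

With rows sorted ascending by warehouse, row 5 is warehouse=WH44. sku columns in first-appearance order: XE1, CS9, GU9, ZU4; column 1 is XE1.
Long rows with warehouse=WH44, sku=XE1: qty = 558.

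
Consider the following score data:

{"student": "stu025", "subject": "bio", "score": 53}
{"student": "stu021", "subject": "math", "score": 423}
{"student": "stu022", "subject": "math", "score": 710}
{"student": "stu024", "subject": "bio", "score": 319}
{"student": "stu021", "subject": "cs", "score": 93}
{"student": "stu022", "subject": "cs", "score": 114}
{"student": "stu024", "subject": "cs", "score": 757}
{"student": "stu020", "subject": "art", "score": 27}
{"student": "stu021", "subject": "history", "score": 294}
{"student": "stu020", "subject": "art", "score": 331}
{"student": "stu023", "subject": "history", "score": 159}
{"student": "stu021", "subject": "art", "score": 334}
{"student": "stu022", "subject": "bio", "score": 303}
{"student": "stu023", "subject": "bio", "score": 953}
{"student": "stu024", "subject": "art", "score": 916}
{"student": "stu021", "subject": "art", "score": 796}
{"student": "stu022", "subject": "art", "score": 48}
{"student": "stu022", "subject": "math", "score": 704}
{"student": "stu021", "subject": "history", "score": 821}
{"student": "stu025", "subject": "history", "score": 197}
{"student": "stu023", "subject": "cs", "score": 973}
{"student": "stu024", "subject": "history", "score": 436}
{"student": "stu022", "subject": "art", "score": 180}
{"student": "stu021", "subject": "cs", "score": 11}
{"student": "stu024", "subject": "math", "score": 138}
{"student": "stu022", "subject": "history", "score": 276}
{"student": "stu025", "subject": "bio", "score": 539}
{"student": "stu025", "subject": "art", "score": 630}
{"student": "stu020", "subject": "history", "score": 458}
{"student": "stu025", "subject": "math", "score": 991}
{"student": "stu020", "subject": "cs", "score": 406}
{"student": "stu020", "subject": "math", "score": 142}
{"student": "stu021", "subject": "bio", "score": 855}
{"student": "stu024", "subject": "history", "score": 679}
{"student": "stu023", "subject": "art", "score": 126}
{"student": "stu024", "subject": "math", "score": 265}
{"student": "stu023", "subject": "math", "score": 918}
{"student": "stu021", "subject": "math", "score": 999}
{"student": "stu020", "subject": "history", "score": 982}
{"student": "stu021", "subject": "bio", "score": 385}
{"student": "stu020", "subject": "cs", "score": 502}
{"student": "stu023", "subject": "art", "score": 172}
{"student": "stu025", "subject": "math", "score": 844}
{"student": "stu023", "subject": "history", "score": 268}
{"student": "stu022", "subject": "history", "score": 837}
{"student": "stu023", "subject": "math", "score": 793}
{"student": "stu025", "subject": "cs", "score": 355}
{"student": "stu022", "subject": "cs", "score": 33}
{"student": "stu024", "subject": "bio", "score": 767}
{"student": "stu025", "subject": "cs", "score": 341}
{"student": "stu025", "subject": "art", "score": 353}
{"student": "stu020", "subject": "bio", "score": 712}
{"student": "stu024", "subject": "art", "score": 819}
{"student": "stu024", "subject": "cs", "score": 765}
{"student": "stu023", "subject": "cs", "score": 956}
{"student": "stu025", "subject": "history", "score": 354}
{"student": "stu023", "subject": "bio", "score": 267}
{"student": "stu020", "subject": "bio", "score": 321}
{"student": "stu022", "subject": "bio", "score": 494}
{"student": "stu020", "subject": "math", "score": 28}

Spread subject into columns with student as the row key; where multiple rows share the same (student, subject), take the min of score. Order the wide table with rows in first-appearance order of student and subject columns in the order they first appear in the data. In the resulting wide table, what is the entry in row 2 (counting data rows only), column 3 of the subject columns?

With rows in first-appearance order of student, row 2 is student=stu021. subject columns in first-appearance order: bio, math, cs, art, history; column 3 is cs.
Long rows with student=stu021, subject=cs: min(93, 11) = 11.

11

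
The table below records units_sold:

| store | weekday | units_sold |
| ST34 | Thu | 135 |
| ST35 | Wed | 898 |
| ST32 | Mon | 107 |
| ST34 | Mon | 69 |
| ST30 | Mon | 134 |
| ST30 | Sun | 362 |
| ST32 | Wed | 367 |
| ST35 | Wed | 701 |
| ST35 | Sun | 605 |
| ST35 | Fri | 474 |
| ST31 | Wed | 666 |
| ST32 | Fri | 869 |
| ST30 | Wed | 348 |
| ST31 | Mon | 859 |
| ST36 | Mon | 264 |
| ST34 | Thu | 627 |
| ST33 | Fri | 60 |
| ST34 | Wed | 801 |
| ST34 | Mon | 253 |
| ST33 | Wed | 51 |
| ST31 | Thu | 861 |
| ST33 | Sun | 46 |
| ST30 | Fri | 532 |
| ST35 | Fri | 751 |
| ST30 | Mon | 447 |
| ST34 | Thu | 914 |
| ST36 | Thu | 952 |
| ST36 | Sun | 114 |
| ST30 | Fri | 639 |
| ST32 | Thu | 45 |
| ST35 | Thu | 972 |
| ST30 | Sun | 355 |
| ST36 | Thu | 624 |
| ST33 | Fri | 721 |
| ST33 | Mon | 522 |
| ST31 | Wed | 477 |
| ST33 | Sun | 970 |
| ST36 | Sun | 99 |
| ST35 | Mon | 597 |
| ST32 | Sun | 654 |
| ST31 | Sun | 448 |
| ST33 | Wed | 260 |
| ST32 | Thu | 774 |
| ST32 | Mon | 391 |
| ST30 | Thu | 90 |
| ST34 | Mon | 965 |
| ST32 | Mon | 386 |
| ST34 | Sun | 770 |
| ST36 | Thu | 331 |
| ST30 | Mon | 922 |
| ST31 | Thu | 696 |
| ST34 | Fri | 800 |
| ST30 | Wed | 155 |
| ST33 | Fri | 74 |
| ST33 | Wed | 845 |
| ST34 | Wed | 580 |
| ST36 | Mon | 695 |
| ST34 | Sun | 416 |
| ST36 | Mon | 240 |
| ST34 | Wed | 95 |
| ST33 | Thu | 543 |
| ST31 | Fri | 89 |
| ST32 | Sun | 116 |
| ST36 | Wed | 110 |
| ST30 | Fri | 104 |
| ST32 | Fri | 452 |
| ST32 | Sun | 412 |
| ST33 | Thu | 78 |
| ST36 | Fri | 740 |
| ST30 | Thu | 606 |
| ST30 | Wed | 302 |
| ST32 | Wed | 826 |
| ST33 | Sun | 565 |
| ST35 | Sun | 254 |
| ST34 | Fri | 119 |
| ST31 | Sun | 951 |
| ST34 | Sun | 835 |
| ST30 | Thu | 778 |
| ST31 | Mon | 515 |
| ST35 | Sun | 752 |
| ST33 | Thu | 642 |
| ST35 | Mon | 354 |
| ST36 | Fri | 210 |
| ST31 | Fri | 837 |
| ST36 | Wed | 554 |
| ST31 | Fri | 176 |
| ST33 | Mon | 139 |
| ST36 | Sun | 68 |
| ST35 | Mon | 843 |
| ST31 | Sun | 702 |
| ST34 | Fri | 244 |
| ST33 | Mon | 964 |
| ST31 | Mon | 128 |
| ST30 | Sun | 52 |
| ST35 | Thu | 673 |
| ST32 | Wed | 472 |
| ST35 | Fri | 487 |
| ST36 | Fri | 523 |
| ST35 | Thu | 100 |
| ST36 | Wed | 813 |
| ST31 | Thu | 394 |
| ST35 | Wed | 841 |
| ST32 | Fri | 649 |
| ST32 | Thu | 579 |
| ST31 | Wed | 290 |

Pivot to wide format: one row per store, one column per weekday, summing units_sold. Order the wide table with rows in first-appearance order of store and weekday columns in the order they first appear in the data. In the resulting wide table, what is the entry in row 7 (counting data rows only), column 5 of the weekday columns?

855

With rows in first-appearance order of store, row 7 is store=ST33. weekday columns in first-appearance order: Thu, Wed, Mon, Sun, Fri; column 5 is Fri.
Long rows with store=ST33, weekday=Fri: 60 + 721 + 74 = 855.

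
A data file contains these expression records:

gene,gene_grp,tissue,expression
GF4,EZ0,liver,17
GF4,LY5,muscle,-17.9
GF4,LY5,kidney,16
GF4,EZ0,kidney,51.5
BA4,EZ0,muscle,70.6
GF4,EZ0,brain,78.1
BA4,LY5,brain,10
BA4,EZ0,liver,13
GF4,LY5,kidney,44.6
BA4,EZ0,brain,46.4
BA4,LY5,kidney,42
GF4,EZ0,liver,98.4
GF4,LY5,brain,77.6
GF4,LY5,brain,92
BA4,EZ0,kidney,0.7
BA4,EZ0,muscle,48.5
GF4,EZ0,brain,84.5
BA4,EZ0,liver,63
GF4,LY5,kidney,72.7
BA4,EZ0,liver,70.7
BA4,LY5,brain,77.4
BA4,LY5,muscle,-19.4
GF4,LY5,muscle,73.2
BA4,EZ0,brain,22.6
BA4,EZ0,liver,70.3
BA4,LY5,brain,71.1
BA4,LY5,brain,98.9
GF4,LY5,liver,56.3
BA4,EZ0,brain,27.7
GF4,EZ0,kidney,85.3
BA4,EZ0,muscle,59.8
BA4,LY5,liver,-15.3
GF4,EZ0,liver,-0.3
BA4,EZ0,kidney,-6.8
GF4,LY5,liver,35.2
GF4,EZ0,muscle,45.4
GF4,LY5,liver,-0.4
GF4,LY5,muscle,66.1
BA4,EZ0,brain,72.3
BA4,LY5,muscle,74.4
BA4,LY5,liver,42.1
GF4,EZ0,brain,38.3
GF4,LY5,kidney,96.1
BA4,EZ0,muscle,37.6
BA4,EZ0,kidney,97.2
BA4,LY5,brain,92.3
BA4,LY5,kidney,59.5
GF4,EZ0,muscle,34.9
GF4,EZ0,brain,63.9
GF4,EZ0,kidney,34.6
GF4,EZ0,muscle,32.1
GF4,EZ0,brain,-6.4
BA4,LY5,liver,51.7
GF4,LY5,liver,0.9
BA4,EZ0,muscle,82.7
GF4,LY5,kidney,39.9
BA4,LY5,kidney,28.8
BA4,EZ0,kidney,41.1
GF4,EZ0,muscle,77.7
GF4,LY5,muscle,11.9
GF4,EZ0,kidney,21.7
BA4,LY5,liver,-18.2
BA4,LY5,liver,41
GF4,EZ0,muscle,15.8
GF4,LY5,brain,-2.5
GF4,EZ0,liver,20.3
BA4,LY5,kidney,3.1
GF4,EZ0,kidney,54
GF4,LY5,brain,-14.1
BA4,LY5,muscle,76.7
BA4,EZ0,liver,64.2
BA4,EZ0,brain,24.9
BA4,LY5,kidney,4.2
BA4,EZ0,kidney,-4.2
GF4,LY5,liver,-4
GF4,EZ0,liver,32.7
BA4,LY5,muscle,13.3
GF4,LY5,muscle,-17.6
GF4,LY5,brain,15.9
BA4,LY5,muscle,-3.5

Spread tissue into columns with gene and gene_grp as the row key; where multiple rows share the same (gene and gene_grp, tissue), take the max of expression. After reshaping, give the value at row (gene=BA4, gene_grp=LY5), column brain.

98.9

Rows with gene=BA4, gene_grp=LY5 and tissue=brain: expression values are 10, 77.4, 71.1, 98.9, 92.3.
max(10, 77.4, 71.1, 98.9, 92.3) = 98.9.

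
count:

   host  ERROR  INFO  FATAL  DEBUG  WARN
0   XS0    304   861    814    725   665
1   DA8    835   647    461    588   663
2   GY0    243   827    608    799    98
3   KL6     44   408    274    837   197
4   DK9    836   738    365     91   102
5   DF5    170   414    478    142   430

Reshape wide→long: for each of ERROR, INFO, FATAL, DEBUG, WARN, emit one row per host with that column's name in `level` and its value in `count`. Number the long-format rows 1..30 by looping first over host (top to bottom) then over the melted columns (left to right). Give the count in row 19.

837

30 rows total (6 × 5). Row 19: index ⌊(19-1)/5⌋ = 3 into host → KL6; (19-1) mod 5 = 3 into the melted columns → DEBUG.
So row 19 is (KL6, DEBUG, 837); count = 837.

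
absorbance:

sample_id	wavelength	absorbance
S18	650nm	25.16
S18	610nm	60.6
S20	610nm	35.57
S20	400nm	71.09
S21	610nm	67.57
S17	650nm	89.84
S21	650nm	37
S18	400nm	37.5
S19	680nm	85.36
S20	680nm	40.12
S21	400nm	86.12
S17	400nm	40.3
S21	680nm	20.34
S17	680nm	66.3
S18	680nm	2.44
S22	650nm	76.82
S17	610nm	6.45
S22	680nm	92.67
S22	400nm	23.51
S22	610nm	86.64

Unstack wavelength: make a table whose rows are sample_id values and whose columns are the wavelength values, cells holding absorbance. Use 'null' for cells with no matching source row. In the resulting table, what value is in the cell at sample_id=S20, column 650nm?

null

No long-format row has sample_id=S20 and wavelength=650nm, so the cell is null.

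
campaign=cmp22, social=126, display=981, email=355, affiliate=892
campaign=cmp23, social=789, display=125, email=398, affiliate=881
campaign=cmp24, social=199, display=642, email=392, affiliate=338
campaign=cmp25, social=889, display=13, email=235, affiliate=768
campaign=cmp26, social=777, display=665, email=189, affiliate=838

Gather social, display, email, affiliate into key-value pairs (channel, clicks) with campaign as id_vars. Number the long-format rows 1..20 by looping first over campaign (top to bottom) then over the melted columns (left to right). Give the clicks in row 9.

20 rows total (5 × 4). Row 9: index ⌊(9-1)/4⌋ = 2 into campaign → cmp24; (9-1) mod 4 = 0 into the melted columns → social.
So row 9 is (cmp24, social, 199); clicks = 199.

199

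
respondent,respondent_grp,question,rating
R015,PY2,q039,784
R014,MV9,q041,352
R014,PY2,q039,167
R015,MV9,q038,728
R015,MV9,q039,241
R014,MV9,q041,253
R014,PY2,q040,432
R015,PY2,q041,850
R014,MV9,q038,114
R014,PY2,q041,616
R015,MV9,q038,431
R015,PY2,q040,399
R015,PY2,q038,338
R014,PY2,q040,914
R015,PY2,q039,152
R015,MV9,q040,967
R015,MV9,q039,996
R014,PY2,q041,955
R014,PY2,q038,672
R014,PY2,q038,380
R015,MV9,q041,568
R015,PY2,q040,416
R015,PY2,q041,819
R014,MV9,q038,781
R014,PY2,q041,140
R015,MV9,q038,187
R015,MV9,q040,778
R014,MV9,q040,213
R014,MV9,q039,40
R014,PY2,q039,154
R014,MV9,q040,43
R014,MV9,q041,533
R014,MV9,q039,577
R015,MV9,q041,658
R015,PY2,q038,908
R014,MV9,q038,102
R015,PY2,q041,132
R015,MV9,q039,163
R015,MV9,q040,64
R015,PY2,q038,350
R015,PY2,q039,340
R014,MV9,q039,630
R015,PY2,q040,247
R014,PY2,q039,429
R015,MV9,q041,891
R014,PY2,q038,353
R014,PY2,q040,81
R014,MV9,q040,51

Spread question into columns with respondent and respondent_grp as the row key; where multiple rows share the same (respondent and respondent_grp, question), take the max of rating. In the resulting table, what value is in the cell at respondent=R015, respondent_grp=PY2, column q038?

908

Rows with respondent=R015, respondent_grp=PY2 and question=q038: rating values are 338, 908, 350.
max(338, 908, 350) = 908.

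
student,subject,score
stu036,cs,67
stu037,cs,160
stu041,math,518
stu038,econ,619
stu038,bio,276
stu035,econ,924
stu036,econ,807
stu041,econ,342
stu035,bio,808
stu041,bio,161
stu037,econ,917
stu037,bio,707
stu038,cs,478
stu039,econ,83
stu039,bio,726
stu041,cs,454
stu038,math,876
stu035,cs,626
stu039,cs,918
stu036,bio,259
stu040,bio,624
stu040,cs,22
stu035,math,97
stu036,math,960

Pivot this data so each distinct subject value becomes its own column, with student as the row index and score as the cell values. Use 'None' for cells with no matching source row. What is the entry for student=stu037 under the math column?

No long-format row has student=stu037 and subject=math, so the cell is None.

None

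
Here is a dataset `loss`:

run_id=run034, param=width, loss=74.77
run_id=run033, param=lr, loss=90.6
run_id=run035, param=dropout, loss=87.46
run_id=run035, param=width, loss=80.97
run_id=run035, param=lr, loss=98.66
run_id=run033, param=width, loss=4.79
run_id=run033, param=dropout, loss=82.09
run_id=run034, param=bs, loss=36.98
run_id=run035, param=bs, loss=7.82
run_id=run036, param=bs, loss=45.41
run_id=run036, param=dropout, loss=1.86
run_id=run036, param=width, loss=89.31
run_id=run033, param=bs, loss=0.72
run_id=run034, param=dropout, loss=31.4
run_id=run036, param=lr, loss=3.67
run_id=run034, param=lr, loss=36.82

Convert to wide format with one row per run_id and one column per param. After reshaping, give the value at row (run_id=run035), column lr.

Wide layout: rows indexed by run_id, columns are the 4 distinct param values (width, lr, dropout, bs).
Cell (run_id=run035, param=lr) draws from the long row where run_id=run035 and param=lr, which has loss=98.66.

98.66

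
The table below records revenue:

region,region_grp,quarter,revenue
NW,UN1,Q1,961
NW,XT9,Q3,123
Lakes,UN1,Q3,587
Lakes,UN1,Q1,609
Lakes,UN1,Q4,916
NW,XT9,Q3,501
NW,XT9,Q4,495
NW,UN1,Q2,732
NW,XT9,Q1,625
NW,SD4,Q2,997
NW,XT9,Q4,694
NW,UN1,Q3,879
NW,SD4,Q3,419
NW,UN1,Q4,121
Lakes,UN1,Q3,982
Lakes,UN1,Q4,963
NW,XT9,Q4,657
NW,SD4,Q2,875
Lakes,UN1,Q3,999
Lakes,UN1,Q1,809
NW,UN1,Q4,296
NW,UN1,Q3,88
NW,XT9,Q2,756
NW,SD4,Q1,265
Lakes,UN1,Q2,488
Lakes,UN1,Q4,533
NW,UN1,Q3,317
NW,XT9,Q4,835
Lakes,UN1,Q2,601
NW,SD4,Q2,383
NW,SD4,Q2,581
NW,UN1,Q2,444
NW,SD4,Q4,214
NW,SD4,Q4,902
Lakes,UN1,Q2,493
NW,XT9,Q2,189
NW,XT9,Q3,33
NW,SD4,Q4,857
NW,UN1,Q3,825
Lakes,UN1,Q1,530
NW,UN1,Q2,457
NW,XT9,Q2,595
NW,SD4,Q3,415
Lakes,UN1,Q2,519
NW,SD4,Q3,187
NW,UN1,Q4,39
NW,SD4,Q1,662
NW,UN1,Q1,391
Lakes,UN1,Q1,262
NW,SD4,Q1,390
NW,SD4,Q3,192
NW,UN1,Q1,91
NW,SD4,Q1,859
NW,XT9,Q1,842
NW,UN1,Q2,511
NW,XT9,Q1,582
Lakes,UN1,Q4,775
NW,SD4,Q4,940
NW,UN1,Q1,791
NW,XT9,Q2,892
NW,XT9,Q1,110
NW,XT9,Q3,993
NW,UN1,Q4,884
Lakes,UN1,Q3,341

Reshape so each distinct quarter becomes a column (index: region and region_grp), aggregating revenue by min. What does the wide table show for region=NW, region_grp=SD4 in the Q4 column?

214

Rows with region=NW, region_grp=SD4 and quarter=Q4: revenue values are 214, 902, 857, 940.
min(214, 902, 857, 940) = 214.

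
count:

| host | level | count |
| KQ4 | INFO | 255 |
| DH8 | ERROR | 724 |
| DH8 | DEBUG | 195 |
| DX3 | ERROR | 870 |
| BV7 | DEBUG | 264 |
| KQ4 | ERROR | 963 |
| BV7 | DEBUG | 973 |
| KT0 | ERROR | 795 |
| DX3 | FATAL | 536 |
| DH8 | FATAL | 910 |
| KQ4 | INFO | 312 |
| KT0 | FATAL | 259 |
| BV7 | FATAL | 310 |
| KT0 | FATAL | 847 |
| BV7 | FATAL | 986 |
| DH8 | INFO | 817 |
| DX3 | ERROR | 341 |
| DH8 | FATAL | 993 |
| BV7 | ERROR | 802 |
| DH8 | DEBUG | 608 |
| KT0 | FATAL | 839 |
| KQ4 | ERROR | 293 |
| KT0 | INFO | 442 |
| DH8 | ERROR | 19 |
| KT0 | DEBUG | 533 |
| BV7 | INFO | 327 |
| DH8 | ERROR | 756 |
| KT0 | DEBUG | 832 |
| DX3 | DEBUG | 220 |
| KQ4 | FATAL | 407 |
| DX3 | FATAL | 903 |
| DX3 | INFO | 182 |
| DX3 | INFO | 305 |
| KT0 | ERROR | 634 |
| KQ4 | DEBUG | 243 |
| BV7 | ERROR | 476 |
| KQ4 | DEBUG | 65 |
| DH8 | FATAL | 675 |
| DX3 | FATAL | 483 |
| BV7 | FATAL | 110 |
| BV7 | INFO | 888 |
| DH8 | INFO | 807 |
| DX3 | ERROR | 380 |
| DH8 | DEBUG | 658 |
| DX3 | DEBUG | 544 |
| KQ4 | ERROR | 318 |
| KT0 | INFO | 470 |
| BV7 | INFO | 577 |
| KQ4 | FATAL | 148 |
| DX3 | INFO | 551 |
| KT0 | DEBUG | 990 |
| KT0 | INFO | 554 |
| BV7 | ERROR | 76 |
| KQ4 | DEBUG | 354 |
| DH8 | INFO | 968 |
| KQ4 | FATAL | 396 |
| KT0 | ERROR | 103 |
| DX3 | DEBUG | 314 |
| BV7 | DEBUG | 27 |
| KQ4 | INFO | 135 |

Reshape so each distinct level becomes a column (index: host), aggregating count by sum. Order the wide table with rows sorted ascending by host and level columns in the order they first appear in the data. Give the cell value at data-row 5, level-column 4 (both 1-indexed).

1945

With rows sorted ascending by host, row 5 is host=KT0. level columns in first-appearance order: INFO, ERROR, DEBUG, FATAL; column 4 is FATAL.
Long rows with host=KT0, level=FATAL: 259 + 847 + 839 = 1945.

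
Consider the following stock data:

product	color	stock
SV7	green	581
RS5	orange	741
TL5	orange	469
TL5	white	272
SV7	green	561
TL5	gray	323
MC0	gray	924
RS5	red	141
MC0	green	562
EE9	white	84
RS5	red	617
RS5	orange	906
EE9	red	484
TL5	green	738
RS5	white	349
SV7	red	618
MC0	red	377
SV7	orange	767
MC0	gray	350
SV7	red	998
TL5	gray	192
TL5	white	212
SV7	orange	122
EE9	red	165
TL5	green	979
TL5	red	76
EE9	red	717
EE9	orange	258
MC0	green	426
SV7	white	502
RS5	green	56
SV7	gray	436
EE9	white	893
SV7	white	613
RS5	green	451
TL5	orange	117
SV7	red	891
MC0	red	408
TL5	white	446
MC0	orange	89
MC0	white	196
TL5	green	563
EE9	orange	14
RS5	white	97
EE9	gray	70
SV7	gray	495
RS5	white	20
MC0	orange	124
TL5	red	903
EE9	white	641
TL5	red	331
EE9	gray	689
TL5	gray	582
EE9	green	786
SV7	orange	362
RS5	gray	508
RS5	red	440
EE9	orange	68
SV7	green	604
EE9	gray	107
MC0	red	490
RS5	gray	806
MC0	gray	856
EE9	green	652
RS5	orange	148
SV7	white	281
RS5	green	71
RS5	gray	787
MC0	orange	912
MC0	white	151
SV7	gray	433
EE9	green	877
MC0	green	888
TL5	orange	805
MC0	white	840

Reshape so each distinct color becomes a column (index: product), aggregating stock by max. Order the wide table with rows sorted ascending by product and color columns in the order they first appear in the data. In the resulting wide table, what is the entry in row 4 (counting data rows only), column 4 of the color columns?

With rows sorted ascending by product, row 4 is product=SV7. color columns in first-appearance order: green, orange, white, gray, red; column 4 is gray.
Long rows with product=SV7, color=gray: max(436, 495, 433) = 495.

495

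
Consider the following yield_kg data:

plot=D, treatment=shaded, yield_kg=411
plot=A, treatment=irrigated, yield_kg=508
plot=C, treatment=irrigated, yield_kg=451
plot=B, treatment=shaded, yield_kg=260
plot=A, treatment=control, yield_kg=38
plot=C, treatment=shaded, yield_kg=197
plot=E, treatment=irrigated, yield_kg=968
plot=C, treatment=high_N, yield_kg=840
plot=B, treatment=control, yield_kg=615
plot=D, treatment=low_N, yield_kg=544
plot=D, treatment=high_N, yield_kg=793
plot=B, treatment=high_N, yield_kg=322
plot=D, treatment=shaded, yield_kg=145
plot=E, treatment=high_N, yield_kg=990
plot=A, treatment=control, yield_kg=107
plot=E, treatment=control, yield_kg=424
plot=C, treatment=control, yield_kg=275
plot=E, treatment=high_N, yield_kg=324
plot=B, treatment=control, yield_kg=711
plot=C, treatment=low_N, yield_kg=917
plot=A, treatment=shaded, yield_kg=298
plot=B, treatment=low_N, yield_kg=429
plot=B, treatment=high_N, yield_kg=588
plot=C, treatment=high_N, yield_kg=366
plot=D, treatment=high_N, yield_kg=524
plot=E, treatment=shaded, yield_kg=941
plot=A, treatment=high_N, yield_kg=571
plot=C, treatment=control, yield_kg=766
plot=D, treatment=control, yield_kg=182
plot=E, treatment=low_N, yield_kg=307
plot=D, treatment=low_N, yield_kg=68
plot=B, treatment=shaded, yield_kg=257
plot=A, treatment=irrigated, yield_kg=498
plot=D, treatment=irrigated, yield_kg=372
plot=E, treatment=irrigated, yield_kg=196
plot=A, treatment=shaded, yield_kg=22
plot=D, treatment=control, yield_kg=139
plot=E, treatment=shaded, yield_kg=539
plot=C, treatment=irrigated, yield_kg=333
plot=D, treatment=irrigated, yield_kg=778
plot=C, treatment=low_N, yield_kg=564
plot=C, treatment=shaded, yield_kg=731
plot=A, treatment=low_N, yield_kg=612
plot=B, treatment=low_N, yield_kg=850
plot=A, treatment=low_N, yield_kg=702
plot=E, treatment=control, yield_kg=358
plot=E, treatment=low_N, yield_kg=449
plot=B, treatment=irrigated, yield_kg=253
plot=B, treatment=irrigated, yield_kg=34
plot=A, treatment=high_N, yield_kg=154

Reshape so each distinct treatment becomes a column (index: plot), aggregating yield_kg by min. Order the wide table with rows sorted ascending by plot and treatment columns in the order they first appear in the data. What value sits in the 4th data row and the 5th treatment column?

With rows sorted ascending by plot, row 4 is plot=D. treatment columns in first-appearance order: shaded, irrigated, control, high_N, low_N; column 5 is low_N.
Long rows with plot=D, treatment=low_N: min(544, 68) = 68.

68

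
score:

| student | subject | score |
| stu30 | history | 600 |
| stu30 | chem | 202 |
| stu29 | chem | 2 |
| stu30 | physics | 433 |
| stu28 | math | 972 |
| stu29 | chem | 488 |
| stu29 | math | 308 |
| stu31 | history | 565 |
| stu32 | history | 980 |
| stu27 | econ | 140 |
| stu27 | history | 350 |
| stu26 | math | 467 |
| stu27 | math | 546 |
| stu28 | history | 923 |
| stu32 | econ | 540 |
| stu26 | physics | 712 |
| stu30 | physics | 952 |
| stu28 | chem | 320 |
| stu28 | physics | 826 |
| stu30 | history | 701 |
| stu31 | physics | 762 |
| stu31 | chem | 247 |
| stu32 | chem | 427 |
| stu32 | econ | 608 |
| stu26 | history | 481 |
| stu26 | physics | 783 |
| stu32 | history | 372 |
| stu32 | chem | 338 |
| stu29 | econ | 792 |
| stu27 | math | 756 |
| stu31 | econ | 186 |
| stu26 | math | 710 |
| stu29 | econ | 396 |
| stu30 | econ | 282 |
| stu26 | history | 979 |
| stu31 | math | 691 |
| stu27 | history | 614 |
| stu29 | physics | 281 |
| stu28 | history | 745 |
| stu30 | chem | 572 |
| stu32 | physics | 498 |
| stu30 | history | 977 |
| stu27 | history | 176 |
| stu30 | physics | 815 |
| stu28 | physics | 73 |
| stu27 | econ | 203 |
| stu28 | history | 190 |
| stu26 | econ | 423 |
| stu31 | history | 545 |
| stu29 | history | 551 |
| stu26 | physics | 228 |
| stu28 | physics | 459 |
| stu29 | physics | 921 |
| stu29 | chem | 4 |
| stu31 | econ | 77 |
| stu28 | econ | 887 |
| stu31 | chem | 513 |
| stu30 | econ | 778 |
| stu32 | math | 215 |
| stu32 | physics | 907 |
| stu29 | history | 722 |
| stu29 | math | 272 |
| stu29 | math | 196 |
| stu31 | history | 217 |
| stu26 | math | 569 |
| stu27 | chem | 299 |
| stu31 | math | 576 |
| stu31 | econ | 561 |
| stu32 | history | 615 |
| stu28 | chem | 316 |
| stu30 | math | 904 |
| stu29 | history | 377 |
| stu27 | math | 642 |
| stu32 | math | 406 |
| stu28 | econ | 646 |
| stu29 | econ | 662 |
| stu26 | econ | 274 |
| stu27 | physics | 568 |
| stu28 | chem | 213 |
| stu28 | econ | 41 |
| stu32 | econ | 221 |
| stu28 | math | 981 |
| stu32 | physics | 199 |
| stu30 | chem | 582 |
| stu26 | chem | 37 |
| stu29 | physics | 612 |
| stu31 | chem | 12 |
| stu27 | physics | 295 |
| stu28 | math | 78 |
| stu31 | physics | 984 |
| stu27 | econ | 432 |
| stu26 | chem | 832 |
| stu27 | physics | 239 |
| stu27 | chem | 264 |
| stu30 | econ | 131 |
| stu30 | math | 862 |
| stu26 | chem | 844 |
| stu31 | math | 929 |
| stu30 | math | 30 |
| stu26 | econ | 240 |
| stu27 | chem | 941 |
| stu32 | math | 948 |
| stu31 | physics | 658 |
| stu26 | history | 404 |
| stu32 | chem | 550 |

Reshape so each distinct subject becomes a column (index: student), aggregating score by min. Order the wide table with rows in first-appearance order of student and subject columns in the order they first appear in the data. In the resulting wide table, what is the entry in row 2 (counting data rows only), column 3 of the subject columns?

281

With rows in first-appearance order of student, row 2 is student=stu29. subject columns in first-appearance order: history, chem, physics, math, econ; column 3 is physics.
Long rows with student=stu29, subject=physics: min(281, 921, 612) = 281.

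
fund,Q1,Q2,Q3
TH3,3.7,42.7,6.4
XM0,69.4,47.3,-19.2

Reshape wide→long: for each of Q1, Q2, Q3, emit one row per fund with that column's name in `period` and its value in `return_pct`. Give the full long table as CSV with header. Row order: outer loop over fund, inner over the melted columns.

fund,period,return_pct
TH3,Q1,3.7
TH3,Q2,42.7
TH3,Q3,6.4
XM0,Q1,69.4
XM0,Q2,47.3
XM0,Q3,-19.2

Each (fund, column) pair becomes one row: 2 × 3 = 6 rows.
For example, (TH3, Q1) → return_pct=3.7.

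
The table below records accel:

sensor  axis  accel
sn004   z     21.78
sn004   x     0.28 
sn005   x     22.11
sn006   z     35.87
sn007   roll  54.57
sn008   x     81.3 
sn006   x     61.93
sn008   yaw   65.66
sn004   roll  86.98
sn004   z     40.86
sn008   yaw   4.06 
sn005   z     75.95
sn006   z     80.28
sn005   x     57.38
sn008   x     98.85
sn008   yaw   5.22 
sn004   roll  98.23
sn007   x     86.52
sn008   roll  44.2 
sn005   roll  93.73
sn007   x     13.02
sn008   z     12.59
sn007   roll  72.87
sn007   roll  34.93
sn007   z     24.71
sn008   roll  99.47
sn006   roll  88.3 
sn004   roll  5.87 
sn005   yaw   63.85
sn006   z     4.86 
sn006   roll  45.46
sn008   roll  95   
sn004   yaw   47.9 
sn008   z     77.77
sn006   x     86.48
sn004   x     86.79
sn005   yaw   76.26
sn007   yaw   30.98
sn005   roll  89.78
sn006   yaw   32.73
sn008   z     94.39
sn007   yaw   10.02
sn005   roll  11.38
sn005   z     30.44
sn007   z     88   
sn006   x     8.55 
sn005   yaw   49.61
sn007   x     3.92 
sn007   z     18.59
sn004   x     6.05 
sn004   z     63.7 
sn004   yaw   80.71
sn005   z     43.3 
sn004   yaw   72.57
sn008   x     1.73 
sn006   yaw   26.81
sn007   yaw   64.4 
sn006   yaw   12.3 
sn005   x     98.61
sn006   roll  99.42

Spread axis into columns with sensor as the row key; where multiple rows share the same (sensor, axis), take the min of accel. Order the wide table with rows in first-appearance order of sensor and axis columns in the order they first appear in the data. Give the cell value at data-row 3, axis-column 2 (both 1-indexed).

8.55

With rows in first-appearance order of sensor, row 3 is sensor=sn006. axis columns in first-appearance order: z, x, roll, yaw; column 2 is x.
Long rows with sensor=sn006, axis=x: min(61.93, 86.48, 8.55) = 8.55.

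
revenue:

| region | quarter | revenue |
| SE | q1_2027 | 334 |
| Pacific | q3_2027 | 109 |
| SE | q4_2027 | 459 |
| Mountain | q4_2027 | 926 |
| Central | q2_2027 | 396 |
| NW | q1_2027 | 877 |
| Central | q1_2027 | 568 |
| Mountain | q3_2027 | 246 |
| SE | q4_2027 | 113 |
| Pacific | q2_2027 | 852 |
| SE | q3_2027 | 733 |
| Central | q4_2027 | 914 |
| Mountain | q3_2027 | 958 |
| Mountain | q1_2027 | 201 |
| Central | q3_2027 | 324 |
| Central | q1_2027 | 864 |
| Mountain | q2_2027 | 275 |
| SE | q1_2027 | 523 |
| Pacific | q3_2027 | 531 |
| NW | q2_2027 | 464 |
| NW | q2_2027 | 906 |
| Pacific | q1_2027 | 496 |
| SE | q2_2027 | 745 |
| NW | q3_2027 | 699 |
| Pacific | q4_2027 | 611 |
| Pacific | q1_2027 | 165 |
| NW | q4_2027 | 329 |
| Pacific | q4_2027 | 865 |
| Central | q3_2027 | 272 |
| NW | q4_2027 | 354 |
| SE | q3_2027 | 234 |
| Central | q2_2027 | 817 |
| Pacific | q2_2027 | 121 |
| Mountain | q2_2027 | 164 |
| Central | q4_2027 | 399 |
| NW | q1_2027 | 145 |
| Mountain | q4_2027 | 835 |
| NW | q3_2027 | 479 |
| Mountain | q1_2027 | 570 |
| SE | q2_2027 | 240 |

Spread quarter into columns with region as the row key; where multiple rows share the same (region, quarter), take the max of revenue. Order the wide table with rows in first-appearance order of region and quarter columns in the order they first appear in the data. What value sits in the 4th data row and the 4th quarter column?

With rows in first-appearance order of region, row 4 is region=Central. quarter columns in first-appearance order: q1_2027, q3_2027, q4_2027, q2_2027; column 4 is q2_2027.
Long rows with region=Central, quarter=q2_2027: max(396, 817) = 817.

817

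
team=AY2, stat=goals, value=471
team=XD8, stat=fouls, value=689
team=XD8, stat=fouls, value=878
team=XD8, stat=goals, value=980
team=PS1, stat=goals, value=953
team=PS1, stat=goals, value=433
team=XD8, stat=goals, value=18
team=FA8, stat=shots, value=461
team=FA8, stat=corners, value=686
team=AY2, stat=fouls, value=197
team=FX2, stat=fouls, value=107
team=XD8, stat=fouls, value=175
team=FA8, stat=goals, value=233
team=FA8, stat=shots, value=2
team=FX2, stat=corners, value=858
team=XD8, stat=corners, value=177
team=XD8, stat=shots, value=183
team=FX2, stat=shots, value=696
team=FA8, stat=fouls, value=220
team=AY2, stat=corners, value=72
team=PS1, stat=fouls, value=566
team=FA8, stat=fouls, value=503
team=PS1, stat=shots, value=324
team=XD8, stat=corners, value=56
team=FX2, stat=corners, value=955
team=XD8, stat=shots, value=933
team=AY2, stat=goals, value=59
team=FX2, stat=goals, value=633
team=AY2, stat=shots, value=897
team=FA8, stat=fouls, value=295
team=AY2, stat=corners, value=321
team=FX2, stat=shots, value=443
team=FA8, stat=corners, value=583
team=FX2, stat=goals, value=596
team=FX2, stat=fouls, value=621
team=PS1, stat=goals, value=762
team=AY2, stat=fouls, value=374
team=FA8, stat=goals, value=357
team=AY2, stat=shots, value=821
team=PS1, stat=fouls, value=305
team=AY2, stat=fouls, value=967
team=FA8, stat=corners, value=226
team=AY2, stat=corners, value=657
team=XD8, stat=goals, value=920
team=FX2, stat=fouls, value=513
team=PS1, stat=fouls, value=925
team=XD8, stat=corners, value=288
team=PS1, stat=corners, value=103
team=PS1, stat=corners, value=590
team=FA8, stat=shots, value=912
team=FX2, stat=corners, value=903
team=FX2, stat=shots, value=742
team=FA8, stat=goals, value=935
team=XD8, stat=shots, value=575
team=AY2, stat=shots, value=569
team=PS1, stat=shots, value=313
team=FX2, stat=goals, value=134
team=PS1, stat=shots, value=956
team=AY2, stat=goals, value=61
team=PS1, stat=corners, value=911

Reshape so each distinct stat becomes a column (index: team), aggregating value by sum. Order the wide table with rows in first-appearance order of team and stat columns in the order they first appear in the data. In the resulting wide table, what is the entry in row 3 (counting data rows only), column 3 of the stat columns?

1593

With rows in first-appearance order of team, row 3 is team=PS1. stat columns in first-appearance order: goals, fouls, shots, corners; column 3 is shots.
Long rows with team=PS1, stat=shots: 324 + 313 + 956 = 1593.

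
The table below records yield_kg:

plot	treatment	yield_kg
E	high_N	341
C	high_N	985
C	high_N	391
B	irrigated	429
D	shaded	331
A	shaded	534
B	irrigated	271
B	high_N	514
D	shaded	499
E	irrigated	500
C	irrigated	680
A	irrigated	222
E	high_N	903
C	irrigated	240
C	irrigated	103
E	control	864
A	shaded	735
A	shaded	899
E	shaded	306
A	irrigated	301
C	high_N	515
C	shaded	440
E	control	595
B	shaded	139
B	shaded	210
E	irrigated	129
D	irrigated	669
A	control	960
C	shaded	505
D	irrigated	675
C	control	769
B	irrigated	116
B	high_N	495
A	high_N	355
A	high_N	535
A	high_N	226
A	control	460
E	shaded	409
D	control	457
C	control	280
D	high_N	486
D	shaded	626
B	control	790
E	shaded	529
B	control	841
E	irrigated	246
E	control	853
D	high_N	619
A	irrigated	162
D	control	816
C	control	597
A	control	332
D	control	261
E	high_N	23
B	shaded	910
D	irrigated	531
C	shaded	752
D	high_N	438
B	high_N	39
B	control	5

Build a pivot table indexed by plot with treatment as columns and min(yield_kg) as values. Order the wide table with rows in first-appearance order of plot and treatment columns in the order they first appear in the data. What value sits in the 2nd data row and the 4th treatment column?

280

With rows in first-appearance order of plot, row 2 is plot=C. treatment columns in first-appearance order: high_N, irrigated, shaded, control; column 4 is control.
Long rows with plot=C, treatment=control: min(769, 280, 597) = 280.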